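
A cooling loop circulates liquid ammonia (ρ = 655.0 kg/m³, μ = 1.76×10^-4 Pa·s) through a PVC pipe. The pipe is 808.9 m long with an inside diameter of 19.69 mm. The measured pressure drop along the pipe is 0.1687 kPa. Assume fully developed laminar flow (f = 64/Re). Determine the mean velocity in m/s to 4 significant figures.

V ≈ 0.01436 m/s

For laminar flow, f = 64/Re with Re = ρVD/μ, so Darcy-Weisbach reduces to ΔP = 32μLV/D². Solving for V: V = ΔP·D²/(32μL) = 168.7·(0.01969)²/(32·0.000176·808.9) = 0.01436 m/s.
Check: Re = ρVD/μ = 655·0.01436·0.01969/0.000176 = 1052 < 2300, so the laminar assumption holds.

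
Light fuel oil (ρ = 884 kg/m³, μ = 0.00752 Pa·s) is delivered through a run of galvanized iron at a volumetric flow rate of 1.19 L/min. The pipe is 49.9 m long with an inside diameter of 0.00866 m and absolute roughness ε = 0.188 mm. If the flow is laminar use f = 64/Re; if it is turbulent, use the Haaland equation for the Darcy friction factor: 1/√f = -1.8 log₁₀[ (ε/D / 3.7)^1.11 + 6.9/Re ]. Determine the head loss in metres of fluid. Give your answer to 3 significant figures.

h_f ≈ 6.22 m

Q = 1.19 L/min = 1.19/60000 = 1.983e-05 m³/s.
Cross-sectional area A = πD²/4 = π(0.00866)²/4 = 5.89e-05 m²; mean velocity V = Q/A = 1.983e-05/5.89e-05 = 0.3367 m/s.
Reynolds number Re = ρVD/μ = 884 · 0.3367 · 0.00866 / 0.00752 = 342.8.
Re < 2300 → laminar flow, so f = 64/Re = 64/342.8 = 0.1867 (the turbulent correlation is not needed).
Darcy-Weisbach: ΔP = f(L/D)(ρV²/2) = 0.1867·(49.9/0.00866)·(884·0.3367²/2) = 0.1867·5762·50.11 = 5.391e+04 Pa.
Head loss h_f = ΔP/(ρg) = 5.391e+04/(884·9.81) = 6.22 m.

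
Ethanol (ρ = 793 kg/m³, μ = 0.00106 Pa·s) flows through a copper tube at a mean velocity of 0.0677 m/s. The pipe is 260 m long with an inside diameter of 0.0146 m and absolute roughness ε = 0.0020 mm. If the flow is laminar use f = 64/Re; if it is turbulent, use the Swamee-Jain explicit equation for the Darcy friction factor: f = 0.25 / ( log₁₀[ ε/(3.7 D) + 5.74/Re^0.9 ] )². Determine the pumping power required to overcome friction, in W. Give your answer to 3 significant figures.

P ≈ 0.0317 W

Reynolds number Re = ρVD/μ = 793 · 0.0677 · 0.0146 / 0.00106 = 739.5.
Re < 2300 → laminar flow, so f = 64/Re = 64/739.5 = 0.08655 (the turbulent correlation is not needed).
Darcy-Weisbach: ΔP = f(L/D)(ρV²/2) = 0.08655·(260/0.0146)·(793·0.0677²/2) = 0.08655·1.781e+04·1.817 = 2801 Pa.
Q = V·A = 0.0677·0.0001674 = 1.133e-05 m³/s.
Pumping power P = QΔP = 1.133e-05·2801 = 0.03175 W = 0.0317 W.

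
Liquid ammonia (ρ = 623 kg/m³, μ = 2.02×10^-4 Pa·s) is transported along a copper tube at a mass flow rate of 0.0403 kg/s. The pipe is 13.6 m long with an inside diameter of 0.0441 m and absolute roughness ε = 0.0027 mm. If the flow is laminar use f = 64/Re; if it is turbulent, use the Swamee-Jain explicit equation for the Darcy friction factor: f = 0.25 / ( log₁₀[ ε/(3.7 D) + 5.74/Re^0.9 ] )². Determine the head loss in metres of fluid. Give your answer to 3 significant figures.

h_f ≈ 0.00102 m

A = πD²/4 = π(0.0441)²/4 = 0.001527 m²; mean velocity V = ṁ/(ρA) = 0.0403/(623 · 0.001527) = 0.04235 m/s.
Reynolds number Re = ρVD/μ = 623 · 0.04235 · 0.0441 / 0.000202 = 5760.
Re > 4000 → turbulent. Relative roughness ε/D = 2.7e-06/0.0441 = 6.12e-05. Swamee-Jain: f = 0.25/(log₁₀[6.12e-05/3.7 + 5.74/5760^0.9])² = 0.25/(log₁₀[1.65e-05 + 0.00237])² = 0.25/(-2.622)² = 0.03635.
Darcy-Weisbach: ΔP = f(L/D)(ρV²/2) = 0.03635·(13.6/0.0441)·(623·0.04235²/2) = 0.03635·308.4·0.5587 = 6.263 Pa.
Head loss h_f = ΔP/(ρg) = 6.263/(623·9.81) = 0.00102 m.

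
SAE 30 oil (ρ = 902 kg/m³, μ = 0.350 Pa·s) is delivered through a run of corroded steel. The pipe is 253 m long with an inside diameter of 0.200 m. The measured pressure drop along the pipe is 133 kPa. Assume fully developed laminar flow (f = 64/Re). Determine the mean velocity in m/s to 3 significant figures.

V ≈ 1.88 m/s

For laminar flow, f = 64/Re with Re = ρVD/μ, so Darcy-Weisbach reduces to ΔP = 32μLV/D². Solving for V: V = ΔP·D²/(32μL) = 1.33e+05·(0.2)²/(32·0.35·253) = 1.877 m/s.
Check: Re = ρVD/μ = 902·1.877·0.2/0.35 = 967.7 < 2300, so the laminar assumption holds.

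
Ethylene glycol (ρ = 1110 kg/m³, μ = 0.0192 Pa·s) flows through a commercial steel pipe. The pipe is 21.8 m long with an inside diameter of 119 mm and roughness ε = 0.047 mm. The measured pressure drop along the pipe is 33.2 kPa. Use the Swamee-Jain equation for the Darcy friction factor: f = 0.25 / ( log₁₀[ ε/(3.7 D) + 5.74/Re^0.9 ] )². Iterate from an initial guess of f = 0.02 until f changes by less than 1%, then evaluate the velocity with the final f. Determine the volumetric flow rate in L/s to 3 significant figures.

Rearranging Darcy-Weisbach: V = √(2·ΔP·D/(f·L·ρ)). With ε/D = 4.7e-05/0.119 = 0.000395, iterate starting from f = 0.02:
  f = 0.02 → V = √(2·3.32e+04·0.119/(0.02·21.8·1110)) = 4.041 m/s; Re = ρVD/μ = 2.78e+04; f → 0.02493
  f = 0.02493 → V = 3.619 m/s; Re = 2.49e+04; f → 0.02552
  f = 0.02552 → V = 3.577 m/s; Re = 2.461e+04; f → 0.02558
Converged (Δf/f < 1%). With the final f = 0.02558: V = √(2·3.32e+04·0.119/(0.02558·21.8·1110)) = 3.573 m/s.
Q = V·A = 3.573·(π/4·0.119²) = 0.03974 m³/s = 39.7 L/s.

Q ≈ 39.7 L/s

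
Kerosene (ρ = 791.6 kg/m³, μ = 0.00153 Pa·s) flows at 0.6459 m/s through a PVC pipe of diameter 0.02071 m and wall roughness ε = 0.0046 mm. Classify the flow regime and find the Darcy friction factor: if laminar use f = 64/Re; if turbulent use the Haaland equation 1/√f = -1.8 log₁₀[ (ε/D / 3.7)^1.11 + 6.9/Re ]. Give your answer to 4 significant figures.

f ≈ 0.03447

Re = ρVD/μ = 791.6·0.6459·0.02071/0.00153 = 6921.
Re > 4000 → turbulent. ε/D = 4.6e-06/0.02071 = 0.000222; Haaland: 1/√f = -1.8 log₁₀[2.06e-05 + 0.000997] = 5.386, so f = 0.03447.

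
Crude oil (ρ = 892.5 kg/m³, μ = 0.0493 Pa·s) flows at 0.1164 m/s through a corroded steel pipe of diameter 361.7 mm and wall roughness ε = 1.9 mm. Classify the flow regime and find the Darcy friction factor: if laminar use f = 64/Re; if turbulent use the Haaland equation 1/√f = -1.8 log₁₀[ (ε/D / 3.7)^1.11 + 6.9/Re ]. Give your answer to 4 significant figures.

Re = ρVD/μ = 892.5·0.1164·0.3617/0.0493 = 762.2.
Re < 2300 → laminar, so f = 64/Re = 0.08397 (roughness is irrelevant in laminar flow).

f ≈ 0.08397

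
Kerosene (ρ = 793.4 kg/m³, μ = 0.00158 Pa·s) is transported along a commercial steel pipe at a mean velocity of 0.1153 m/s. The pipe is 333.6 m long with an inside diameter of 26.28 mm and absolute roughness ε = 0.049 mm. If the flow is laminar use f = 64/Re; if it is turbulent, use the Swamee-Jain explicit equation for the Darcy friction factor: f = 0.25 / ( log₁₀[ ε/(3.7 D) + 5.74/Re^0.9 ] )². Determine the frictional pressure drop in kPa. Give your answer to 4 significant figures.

Reynolds number Re = ρVD/μ = 793.4 · 0.1153 · 0.02628 / 0.00158 = 1522.
Re < 2300 → laminar flow, so f = 64/Re = 64/1522 = 0.04206 (the turbulent correlation is not needed).
Darcy-Weisbach: ΔP = f(L/D)(ρV²/2) = 0.04206·(333.6/0.02628)·(793.4·0.1153²/2) = 0.04206·1.269e+04·5.274 = 2816 Pa.
ΔP = 2816 Pa = 2.816 kPa.

ΔP ≈ 2.816 kPa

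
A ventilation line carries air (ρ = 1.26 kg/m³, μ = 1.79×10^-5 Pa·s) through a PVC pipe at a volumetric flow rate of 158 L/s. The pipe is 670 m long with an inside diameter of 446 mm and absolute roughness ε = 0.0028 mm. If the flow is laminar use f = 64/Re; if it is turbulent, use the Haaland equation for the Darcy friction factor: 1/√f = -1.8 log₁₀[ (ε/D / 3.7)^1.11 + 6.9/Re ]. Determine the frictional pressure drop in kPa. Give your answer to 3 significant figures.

ΔP ≈ 0.0223 kPa

Q = 158 L/s = 158/1000 = 0.158 m³/s.
Cross-sectional area A = πD²/4 = π(0.446)²/4 = 0.1562 m²; mean velocity V = Q/A = 0.158/0.1562 = 1.011 m/s.
Reynolds number Re = ρVD/μ = 1.26 · 1.011 · 0.446 / 1.79e-05 = 3.175e+04.
Re > 4000 → turbulent. Relative roughness ε/D = 2.8e-06/0.446 = 6.28e-06. Haaland: 1/√f = -1.8 log₁₀[(6.28e-06/3.7)^1.11 + 6.9/3.175e+04] = -1.8 log₁₀[3.93e-07 + 0.000217] = 6.592, so f = 0.02301.
Darcy-Weisbach: ΔP = f(L/D)(ρV²/2) = 0.02301·(670/0.446)·(1.26·1.011²/2) = 0.02301·1502·0.6444 = 22.28 Pa.
ΔP = 22.28 Pa = 0.0223 kPa.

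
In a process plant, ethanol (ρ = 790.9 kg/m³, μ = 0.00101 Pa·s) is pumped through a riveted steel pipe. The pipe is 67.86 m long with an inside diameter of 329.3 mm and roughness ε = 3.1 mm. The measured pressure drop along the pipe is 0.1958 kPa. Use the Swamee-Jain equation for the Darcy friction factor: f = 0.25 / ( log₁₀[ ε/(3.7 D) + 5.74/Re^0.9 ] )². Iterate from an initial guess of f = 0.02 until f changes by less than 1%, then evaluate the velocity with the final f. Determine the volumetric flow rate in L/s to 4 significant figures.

Rearranging Darcy-Weisbach: V = √(2·ΔP·D/(f·L·ρ)). With ε/D = 0.0031/0.3293 = 0.00941, iterate starting from f = 0.02:
  f = 0.02 → V = √(2·195.8·0.3293/(0.02·67.86·790.9)) = 0.3466 m/s; Re = ρVD/μ = 8.938e+04; f → 0.0381
  f = 0.0381 → V = 0.2511 m/s; Re = 6.475e+04; f → 0.03842
Converged (Δf/f < 1%). With the final f = 0.03842: V = √(2·195.8·0.3293/(0.03842·67.86·790.9)) = 0.2501 m/s.
Q = V·A = 0.2501·(π/4·0.3293²) = 0.0213 m³/s = 21.30 L/s.

Q ≈ 21.30 L/s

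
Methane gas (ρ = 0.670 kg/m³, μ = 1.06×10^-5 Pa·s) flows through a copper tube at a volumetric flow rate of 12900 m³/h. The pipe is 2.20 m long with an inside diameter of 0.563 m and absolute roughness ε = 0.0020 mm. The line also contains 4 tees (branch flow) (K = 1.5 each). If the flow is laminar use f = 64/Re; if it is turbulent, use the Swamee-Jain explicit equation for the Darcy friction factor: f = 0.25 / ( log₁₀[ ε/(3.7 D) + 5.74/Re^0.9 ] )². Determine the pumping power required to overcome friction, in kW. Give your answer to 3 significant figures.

P ≈ 1.50 kW

Q = 12900 m³/h = 12900/3600 = 3.583 m³/s.
Cross-sectional area A = πD²/4 = π(0.563)²/4 = 0.2489 m²; mean velocity V = Q/A = 3.583/0.2489 = 14.39 m/s.
Reynolds number Re = ρVD/μ = 0.67 · 14.39 · 0.563 / 1.06e-05 = 5.122e+05.
Re > 4000 → turbulent. Relative roughness ε/D = 2e-06/0.563 = 3.55e-06. Swamee-Jain: f = 0.25/(log₁₀[3.55e-06/3.7 + 5.74/5.122e+05^0.9])² = 0.25/(log₁₀[9.6e-07 + 4.17e-05])² = 0.25/(-4.37)² = 0.01309.
Total minor-loss coefficient ΣK = 4·1.5 = 6.
ΔP = [f·L/D + ΣK]·(ρV²/2) = [0.01309·2.2/0.563 + 6]·(0.67·14.39²/2) = [0.05116 + 6]·69.41 = 420 Pa.
Pumping power P = QΔP = 3.583·420 = 1505 W = 1.50 kW.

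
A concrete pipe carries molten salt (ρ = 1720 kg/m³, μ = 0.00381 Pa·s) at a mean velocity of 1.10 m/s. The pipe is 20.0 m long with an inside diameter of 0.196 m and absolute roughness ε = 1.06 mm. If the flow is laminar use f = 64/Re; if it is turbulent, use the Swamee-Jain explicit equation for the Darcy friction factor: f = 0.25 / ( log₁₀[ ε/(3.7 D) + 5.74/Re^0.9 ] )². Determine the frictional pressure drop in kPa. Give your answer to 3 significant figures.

ΔP ≈ 3.43 kPa

Reynolds number Re = ρVD/μ = 1720 · 1.1 · 0.196 / 0.00381 = 9.733e+04.
Re > 4000 → turbulent. Relative roughness ε/D = 0.00106/0.196 = 0.00541. Swamee-Jain: f = 0.25/(log₁₀[0.00541/3.7 + 5.74/9.733e+04^0.9])² = 0.25/(log₁₀[0.00146 + 0.000186])² = 0.25/(-2.783)² = 0.03228.
Darcy-Weisbach: ΔP = f(L/D)(ρV²/2) = 0.03228·(20/0.196)·(1720·1.1²/2) = 0.03228·102·1041 = 3427 Pa.
ΔP = 3427 Pa = 3.43 kPa.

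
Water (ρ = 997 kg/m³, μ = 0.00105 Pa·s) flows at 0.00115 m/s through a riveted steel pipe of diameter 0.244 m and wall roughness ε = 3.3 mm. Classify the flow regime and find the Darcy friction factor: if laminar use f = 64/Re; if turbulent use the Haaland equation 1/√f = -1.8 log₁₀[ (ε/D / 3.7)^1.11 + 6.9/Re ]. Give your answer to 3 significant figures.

Re = ρVD/μ = 997·0.00115·0.244/0.00105 = 266.4.
Re < 2300 → laminar, so f = 64/Re = 0.2402 (roughness is irrelevant in laminar flow).

f ≈ 0.240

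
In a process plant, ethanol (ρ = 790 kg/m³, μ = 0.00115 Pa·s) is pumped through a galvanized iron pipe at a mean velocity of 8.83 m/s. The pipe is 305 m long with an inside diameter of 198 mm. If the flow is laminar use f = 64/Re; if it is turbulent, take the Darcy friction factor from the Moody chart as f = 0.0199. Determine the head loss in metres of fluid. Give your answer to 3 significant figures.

h_f ≈ 122 m

Reynolds number Re = ρVD/μ = 790 · 8.83 · 0.198 / 0.00115 = 1.201e+06.
Re > 4000 → turbulent; use the Moody-chart value f = 0.0199.
Darcy-Weisbach: ΔP = f(L/D)(ρV²/2) = 0.0199·(305/0.198)·(790·8.83²/2) = 0.0199·1540·3.08e+04 = 9.441e+05 Pa.
Head loss h_f = ΔP/(ρg) = 9.441e+05/(790·9.81) = 122 m.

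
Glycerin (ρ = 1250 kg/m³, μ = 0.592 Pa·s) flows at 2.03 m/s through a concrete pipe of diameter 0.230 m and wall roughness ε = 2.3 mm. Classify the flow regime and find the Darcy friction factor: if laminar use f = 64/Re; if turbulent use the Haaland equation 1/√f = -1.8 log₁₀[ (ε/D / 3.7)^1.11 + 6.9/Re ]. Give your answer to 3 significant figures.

Re = ρVD/μ = 1250·2.03·0.23/0.592 = 985.9.
Re < 2300 → laminar, so f = 64/Re = 0.06492 (roughness is irrelevant in laminar flow).

f ≈ 0.0649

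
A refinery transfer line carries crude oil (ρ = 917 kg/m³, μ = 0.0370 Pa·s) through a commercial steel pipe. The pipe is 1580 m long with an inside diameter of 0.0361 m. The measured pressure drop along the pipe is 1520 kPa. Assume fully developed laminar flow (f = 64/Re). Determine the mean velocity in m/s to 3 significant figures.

For laminar flow, f = 64/Re with Re = ρVD/μ, so Darcy-Weisbach reduces to ΔP = 32μLV/D². Solving for V: V = ΔP·D²/(32μL) = 1.52e+06·(0.0361)²/(32·0.037·1580) = 1.059 m/s.
Check: Re = ρVD/μ = 917·1.059·0.0361/0.037 = 947.4 < 2300, so the laminar assumption holds.

V ≈ 1.06 m/s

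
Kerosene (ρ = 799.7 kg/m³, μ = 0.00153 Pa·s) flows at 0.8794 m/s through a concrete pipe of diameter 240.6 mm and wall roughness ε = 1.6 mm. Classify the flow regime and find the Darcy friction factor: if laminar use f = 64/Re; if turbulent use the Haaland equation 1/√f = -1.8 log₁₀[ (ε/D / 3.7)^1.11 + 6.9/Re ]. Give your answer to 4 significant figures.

Re = ρVD/μ = 799.7·0.8794·0.2406/0.00153 = 1.106e+05.
Re > 4000 → turbulent. ε/D = 0.0016/0.2406 = 0.00665; Haaland: 1/√f = -1.8 log₁₀[0.000897 + 6.24e-05] = 5.433, so f = 0.03388.

f ≈ 0.03388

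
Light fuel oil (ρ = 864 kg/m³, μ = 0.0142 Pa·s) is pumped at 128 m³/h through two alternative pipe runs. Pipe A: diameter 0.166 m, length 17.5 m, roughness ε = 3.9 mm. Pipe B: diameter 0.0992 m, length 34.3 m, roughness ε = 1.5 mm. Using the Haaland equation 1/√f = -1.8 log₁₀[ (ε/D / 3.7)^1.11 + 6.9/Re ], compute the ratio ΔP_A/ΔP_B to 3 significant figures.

ΔP_A/ΔP_B ≈ 0.0461

Pipe A: V = Q/A = 0.03556/0.02164 = 1.643 m/s; Re = 1.659e+04; ε/D = 0.0235; Haaland → f = 0.05394; ΔP_A = f(L/D)(ρV²/2) = 6631 Pa.
Pipe B: V = Q/A = 0.03556/0.007729 = 4.6 m/s; Re = 2.777e+04; ε/D = 0.0151; Haaland → f = 0.04546; ΔP_B = f(L/D)(ρV²/2) = 1.437e+05 Pa.
ΔP_A/ΔP_B = 6631/1.437e+05 = 0.0461.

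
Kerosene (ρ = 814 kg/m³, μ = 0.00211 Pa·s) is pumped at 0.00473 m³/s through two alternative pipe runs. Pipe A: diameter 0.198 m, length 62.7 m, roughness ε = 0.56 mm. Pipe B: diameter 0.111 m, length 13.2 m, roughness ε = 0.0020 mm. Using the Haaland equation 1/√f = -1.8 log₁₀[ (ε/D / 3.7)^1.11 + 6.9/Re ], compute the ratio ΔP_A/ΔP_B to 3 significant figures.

Pipe A: V = Q/A = 0.00473/0.03079 = 0.1536 m/s; Re = 1.173e+04; ε/D = 0.00283; Haaland → f = 0.03364; ΔP_A = f(L/D)(ρV²/2) = 102.3 Pa.
Pipe B: V = Q/A = 0.00473/0.009677 = 0.4888 m/s; Re = 2.093e+04; ε/D = 1.8e-05; Haaland → f = 0.02548; ΔP_B = f(L/D)(ρV²/2) = 294.7 Pa.
ΔP_A/ΔP_B = 102.3/294.7 = 0.347.

ΔP_A/ΔP_B ≈ 0.347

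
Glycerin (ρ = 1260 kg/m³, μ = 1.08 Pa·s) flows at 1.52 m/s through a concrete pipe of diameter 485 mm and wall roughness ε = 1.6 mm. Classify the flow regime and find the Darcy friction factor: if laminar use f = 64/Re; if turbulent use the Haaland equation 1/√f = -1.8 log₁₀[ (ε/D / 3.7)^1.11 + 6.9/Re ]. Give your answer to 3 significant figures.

f ≈ 0.0744

Re = ρVD/μ = 1260·1.52·0.485/1.08 = 860.1.
Re < 2300 → laminar, so f = 64/Re = 0.07441 (roughness is irrelevant in laminar flow).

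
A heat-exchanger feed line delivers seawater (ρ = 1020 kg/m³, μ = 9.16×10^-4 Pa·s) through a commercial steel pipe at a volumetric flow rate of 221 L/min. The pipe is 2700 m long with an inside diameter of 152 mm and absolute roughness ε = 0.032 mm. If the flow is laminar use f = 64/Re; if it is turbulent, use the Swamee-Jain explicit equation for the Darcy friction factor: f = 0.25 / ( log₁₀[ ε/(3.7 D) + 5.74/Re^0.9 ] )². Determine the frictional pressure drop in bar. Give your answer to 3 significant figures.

ΔP ≈ 0.0870 bar

Q = 221 L/min = 221/60000 = 0.003683 m³/s.
Cross-sectional area A = πD²/4 = π(0.152)²/4 = 0.01815 m²; mean velocity V = Q/A = 0.003683/0.01815 = 0.203 m/s.
Reynolds number Re = ρVD/μ = 1020 · 0.203 · 0.152 / 0.000916 = 3.436e+04.
Re > 4000 → turbulent. Relative roughness ε/D = 3.2e-05/0.152 = 0.000211. Swamee-Jain: f = 0.25/(log₁₀[0.000211/3.7 + 5.74/3.436e+04^0.9])² = 0.25/(log₁₀[5.69e-05 + 0.000475])² = 0.25/(-3.274)² = 0.02332.
Darcy-Weisbach: ΔP = f(L/D)(ρV²/2) = 0.02332·(2700/0.152)·(1020·0.203²/2) = 0.02332·1.776e+04·21.01 = 8704 Pa.
ΔP = 8704 Pa = 0.0870 bar.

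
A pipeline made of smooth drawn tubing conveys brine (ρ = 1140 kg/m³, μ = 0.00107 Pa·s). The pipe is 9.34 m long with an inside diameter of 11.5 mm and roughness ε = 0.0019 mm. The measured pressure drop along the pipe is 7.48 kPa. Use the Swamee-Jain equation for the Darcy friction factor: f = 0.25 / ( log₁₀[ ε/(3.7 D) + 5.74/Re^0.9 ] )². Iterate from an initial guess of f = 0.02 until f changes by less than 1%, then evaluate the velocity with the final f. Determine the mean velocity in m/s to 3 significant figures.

V ≈ 0.705 m/s

Rearranging Darcy-Weisbach: V = √(2·ΔP·D/(f·L·ρ)). With ε/D = 1.9e-06/0.0115 = 0.000165, iterate starting from f = 0.02:
  f = 0.02 → V = √(2·7480·0.0115/(0.02·9.34·1140)) = 0.8988 m/s; Re = ρVD/μ = 1.101e+04; f → 0.03047
  f = 0.03047 → V = 0.7282 m/s; Re = 8922; f → 0.03224
  f = 0.03224 → V = 0.7079 m/s; Re = 8673; f → 0.03249
Converged (Δf/f < 1%). With the final f = 0.03249: V = √(2·7480·0.0115/(0.03249·9.34·1140)) = 0.7052 m/s.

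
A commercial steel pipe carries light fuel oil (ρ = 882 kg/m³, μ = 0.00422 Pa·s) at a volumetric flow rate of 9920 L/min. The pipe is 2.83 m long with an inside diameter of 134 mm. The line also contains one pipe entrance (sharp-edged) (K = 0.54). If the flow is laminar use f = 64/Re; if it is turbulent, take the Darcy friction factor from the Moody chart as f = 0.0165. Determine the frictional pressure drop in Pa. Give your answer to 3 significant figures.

Q = 9920 L/min = 9920/60000 = 0.1653 m³/s.
Cross-sectional area A = πD²/4 = π(0.134)²/4 = 0.0141 m²; mean velocity V = Q/A = 0.1653/0.0141 = 11.72 m/s.
Reynolds number Re = ρVD/μ = 882 · 11.72 · 0.134 / 0.00422 = 3.283e+05.
Re > 4000 → turbulent; use the Moody-chart value f = 0.0165.
Total minor-loss coefficient ΣK = 1·0.54 = 0.54.
ΔP = [f·L/D + ΣK]·(ρV²/2) = [0.0165·2.83/0.134 + 0.54]·(882·11.72²/2) = [0.3485 + 0.54]·6.061e+04 = 5.385e+04 Pa.

ΔP ≈ 53900 Pa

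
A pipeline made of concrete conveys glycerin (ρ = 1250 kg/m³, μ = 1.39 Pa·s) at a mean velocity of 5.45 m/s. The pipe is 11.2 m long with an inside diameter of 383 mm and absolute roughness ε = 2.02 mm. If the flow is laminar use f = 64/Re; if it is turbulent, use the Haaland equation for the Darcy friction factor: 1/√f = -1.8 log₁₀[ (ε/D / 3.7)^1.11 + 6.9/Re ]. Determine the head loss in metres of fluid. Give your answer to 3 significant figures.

h_f ≈ 1.51 m

Reynolds number Re = ρVD/μ = 1250 · 5.45 · 0.383 / 1.39 = 1877.
Re < 2300 → laminar flow, so f = 64/Re = 64/1877 = 0.03409 (the turbulent correlation is not needed).
Darcy-Weisbach: ΔP = f(L/D)(ρV²/2) = 0.03409·(11.2/0.383)·(1250·5.45²/2) = 0.03409·29.24·1.856e+04 = 1.851e+04 Pa.
Head loss h_f = ΔP/(ρg) = 1.851e+04/(1250·9.81) = 1.51 m.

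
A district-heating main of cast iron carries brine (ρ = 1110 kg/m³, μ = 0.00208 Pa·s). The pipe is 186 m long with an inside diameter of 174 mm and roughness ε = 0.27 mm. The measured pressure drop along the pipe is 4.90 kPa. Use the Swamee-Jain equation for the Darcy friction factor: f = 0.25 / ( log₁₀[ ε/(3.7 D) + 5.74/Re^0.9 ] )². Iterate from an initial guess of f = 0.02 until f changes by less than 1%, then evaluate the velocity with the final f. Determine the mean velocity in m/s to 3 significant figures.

V ≈ 0.569 m/s

Rearranging Darcy-Weisbach: V = √(2·ΔP·D/(f·L·ρ)). With ε/D = 0.00027/0.174 = 0.00155, iterate starting from f = 0.02:
  f = 0.02 → V = √(2·4900·0.174/(0.02·186·1110)) = 0.6426 m/s; Re = ρVD/μ = 5.967e+04; f → 0.0252
  f = 0.0252 → V = 0.5725 m/s; Re = 5.316e+04; f → 0.02551
  f = 0.02551 → V = 0.5691 m/s; Re = 5.284e+04; f → 0.02552
Converged (Δf/f < 1%). With the final f = 0.02552: V = √(2·4900·0.174/(0.02552·186·1110)) = 0.5689 m/s.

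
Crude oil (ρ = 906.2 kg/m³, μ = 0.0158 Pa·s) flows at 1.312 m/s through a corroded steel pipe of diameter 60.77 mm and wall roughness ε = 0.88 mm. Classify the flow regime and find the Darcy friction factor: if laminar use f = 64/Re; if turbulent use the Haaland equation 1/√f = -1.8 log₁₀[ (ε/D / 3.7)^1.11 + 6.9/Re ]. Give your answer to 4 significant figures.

f ≈ 0.05187

Re = ρVD/μ = 906.2·1.312·0.06077/0.0158 = 4573.
Re > 4000 → turbulent. ε/D = 0.00088/0.06077 = 0.0145; Haaland: 1/√f = -1.8 log₁₀[0.00213 + 0.00151] = 4.391, so f = 0.05187.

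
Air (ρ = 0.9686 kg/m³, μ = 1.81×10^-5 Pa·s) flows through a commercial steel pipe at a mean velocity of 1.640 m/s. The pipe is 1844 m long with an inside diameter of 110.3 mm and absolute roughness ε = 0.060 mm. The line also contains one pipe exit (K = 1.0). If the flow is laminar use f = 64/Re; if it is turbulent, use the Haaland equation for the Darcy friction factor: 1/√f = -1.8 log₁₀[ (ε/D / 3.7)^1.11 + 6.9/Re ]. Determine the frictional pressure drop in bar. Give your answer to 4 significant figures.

ΔP ≈ 0.006943 bar

Reynolds number Re = ρVD/μ = 0.9686 · 1.64 · 0.1103 / 1.81e-05 = 9680.
Re > 4000 → turbulent. Relative roughness ε/D = 6e-05/0.1103 = 0.000544. Haaland: 1/√f = -1.8 log₁₀[(0.000544/3.7)^1.11 + 6.9/9680] = -1.8 log₁₀[5.57e-05 + 0.000713] = 5.606, so f = 0.03182.
Total minor-loss coefficient ΣK = 1·1 = 1.
ΔP = [f·L/D + ΣK]·(ρV²/2) = [0.03182·1844/0.1103 + 1]·(0.9686·1.64²/2) = [532 + 1]·1.303 = 694.3 Pa.
ΔP = 694.3 Pa = 0.006943 bar.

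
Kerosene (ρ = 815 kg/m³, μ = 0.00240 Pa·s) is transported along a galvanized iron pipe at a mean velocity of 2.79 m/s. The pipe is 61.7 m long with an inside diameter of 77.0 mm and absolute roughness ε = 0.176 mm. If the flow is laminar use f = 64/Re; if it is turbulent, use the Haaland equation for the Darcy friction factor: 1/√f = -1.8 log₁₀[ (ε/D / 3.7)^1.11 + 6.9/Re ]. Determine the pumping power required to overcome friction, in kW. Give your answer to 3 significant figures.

Reynolds number Re = ρVD/μ = 815 · 2.79 · 0.077 / 0.0024 = 7.295e+04.
Re > 4000 → turbulent. Relative roughness ε/D = 0.000176/0.077 = 0.00229. Haaland: 1/√f = -1.8 log₁₀[(0.00229/3.7)^1.11 + 6.9/7.295e+04] = -1.8 log₁₀[0.000274 + 9.46e-05] = 6.18, so f = 0.02618.
Darcy-Weisbach: ΔP = f(L/D)(ρV²/2) = 0.02618·(61.7/0.077)·(815·2.79²/2) = 0.02618·801.3·3172 = 6.655e+04 Pa.
Q = V·A = 2.79·0.004657 = 0.01299 m³/s.
Pumping power P = QΔP = 0.01299·6.655e+04 = 864.6 W = 0.865 kW.

P ≈ 0.865 kW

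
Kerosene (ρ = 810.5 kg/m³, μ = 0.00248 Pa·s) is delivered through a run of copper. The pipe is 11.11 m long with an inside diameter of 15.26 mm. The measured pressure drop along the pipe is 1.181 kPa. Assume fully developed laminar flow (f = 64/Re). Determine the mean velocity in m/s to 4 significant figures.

V ≈ 0.3119 m/s

For laminar flow, f = 64/Re with Re = ρVD/μ, so Darcy-Weisbach reduces to ΔP = 32μLV/D². Solving for V: V = ΔP·D²/(32μL) = 1181·(0.01526)²/(32·0.00248·11.11) = 0.3119 m/s.
Check: Re = ρVD/μ = 810.5·0.3119·0.01526/0.00248 = 1556 < 2300, so the laminar assumption holds.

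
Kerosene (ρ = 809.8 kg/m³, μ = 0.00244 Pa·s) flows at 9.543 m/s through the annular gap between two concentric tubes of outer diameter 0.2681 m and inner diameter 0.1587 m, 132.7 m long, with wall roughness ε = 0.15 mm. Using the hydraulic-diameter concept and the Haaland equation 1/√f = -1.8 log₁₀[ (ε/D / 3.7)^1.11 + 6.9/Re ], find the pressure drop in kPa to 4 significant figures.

ΔP ≈ 978.4 kPa

Hydraulic diameter D_h = 4A/P = D_o - D_i = 0.2681 - 0.1587 = 0.1094 m.
Re = ρVD_h/μ = 809.8·9.543·0.1094/0.00244 = 3.465e+05.
ε/D_h = 0.00015/0.1094 = 0.00137; Haaland gives 1/√f = -1.8 log₁₀[0.000155+1.99e-05] = 6.761, so f = 0.02188.
ΔP = f(L/D_h)(ρV²/2) = 0.02188·132.7/0.1094·3.687e+04 = 9.784e+05 Pa.
ΔP = 978.4 kPa.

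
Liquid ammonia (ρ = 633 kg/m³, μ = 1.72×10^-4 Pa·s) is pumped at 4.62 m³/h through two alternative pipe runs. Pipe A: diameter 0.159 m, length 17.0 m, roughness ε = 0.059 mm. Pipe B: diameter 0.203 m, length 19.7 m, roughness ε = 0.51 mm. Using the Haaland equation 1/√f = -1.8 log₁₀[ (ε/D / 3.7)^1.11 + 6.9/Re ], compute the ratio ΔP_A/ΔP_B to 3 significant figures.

ΔP_A/ΔP_B ≈ 2.34

Pipe A: V = Q/A = 0.001283/0.01986 = 0.06463 m/s; Re = 3.782e+04; ε/D = 0.000371; Haaland → f = 0.02304; ΔP_A = f(L/D)(ρV²/2) = 3.257 Pa.
Pipe B: V = Q/A = 0.001283/0.03237 = 0.03965 m/s; Re = 2.962e+04; ε/D = 0.00251; Haaland → f = 0.02887; ΔP_B = f(L/D)(ρV²/2) = 1.394 Pa.
ΔP_A/ΔP_B = 3.257/1.394 = 2.34.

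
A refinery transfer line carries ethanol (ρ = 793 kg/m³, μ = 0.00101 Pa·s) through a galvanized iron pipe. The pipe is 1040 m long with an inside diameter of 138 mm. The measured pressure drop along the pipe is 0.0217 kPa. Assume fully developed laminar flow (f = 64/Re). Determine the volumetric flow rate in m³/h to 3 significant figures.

Q ≈ 0.662 m³/h

For laminar flow, f = 64/Re with Re = ρVD/μ, so Darcy-Weisbach reduces to ΔP = 32μLV/D². Solving for V: V = ΔP·D²/(32μL) = 21.7·(0.138)²/(32·0.00101·1040) = 0.01229 m/s.
Check: Re = ρVD/μ = 793·0.01229·0.138/0.00101 = 1332 < 2300, so the laminar assumption holds.
Q = V·A = 0.01229·(π/4·0.138²) = 0.0001839 m³/s = 0.662 m³/h.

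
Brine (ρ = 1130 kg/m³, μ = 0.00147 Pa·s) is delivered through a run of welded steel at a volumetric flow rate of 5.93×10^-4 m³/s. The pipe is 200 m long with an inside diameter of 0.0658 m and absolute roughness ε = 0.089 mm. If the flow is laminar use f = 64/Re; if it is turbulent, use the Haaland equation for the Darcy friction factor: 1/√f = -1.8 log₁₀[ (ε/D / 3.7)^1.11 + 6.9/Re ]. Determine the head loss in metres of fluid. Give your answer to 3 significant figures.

Cross-sectional area A = πD²/4 = π(0.0658)²/4 = 0.0034 m²; mean velocity V = Q/A = 0.000593/0.0034 = 0.1744 m/s.
Reynolds number Re = ρVD/μ = 1130 · 0.1744 · 0.0658 / 0.00147 = 8821.
Re > 4000 → turbulent. Relative roughness ε/D = 8.9e-05/0.0658 = 0.00135. Haaland: 1/√f = -1.8 log₁₀[(0.00135/3.7)^1.11 + 6.9/8821] = -1.8 log₁₀[0.000153 + 0.000782] = 5.452, so f = 0.03364.
Darcy-Weisbach: ΔP = f(L/D)(ρV²/2) = 0.03364·(200/0.0658)·(1130·0.1744²/2) = 0.03364·3040·17.18 = 1757 Pa.
Head loss h_f = ΔP/(ρg) = 1757/(1130·9.81) = 0.158 m.

h_f ≈ 0.158 m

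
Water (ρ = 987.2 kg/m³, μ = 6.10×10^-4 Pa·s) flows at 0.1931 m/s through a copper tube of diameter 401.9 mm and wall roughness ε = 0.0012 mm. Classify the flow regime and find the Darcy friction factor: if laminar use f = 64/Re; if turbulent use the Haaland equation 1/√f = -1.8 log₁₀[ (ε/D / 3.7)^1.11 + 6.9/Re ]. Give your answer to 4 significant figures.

f ≈ 0.01702

Re = ρVD/μ = 987.2·0.1931·0.4019/0.00061 = 1.256e+05.
Re > 4000 → turbulent. ε/D = 1.2e-06/0.4019 = 2.99e-06; Haaland: 1/√f = -1.8 log₁₀[1.72e-07 + 5.49e-05] = 7.666, so f = 0.01702.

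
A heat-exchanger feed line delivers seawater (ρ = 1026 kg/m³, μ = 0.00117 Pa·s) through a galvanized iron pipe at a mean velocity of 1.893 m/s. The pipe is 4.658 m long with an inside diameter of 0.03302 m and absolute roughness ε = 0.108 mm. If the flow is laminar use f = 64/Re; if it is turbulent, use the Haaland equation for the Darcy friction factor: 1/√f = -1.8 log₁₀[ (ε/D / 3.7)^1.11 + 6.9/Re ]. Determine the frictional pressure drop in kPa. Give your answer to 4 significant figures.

ΔP ≈ 7.473 kPa

Reynolds number Re = ρVD/μ = 1026 · 1.893 · 0.03302 / 0.00117 = 5.481e+04.
Re > 4000 → turbulent. Relative roughness ε/D = 0.000108/0.03302 = 0.00327. Haaland: 1/√f = -1.8 log₁₀[(0.00327/3.7)^1.11 + 6.9/5.481e+04] = -1.8 log₁₀[0.000408 + 0.000126] = 5.891, so f = 0.02882.
Darcy-Weisbach: ΔP = f(L/D)(ρV²/2) = 0.02882·(4.658/0.03302)·(1026·1.893²/2) = 0.02882·141.1·1838 = 7473 Pa.
ΔP = 7473 Pa = 7.473 kPa.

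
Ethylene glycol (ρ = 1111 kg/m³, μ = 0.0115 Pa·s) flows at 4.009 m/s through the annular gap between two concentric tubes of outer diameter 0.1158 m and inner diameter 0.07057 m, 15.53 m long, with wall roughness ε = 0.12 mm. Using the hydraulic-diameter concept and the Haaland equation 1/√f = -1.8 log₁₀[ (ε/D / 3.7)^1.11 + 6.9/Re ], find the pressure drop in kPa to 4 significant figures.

Hydraulic diameter D_h = 4A/P = D_o - D_i = 0.1158 - 0.07057 = 0.04523 m.
Re = ρVD_h/μ = 1111·4.009·0.04523/0.0115 = 1.752e+04.
ε/D_h = 0.00012/0.04523 = 0.00265; Haaland gives 1/√f = -1.8 log₁₀[0.000323+0.000394] = 5.66, so f = 0.03122.
ΔP = f(L/D_h)(ρV²/2) = 0.03122·15.53/0.04523·8928 = 9.57e+04 Pa.
ΔP = 95.70 kPa.

ΔP ≈ 95.70 kPa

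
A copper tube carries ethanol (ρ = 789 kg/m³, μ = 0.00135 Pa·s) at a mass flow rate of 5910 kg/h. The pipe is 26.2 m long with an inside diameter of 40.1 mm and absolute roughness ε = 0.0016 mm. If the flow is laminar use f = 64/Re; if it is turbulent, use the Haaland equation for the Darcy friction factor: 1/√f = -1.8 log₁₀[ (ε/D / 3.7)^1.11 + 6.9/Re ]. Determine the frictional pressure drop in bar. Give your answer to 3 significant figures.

ΔP ≈ 0.154 bar

ṁ = 5910 kg/h = 5910/3600 = 1.642 kg/s.
A = πD²/4 = π(0.0401)²/4 = 0.001263 m²; mean velocity V = ṁ/(ρA) = 1.642/(789 · 0.001263) = 1.648 m/s.
Reynolds number Re = ρVD/μ = 789 · 1.648 · 0.0401 / 0.00135 = 3.861e+04.
Re > 4000 → turbulent. Relative roughness ε/D = 1.6e-06/0.0401 = 3.99e-05. Haaland: 1/√f = -1.8 log₁₀[(3.99e-05/3.7)^1.11 + 6.9/3.861e+04] = -1.8 log₁₀[3.06e-06 + 0.000179] = 6.733, so f = 0.02206.
Darcy-Weisbach: ΔP = f(L/D)(ρV²/2) = 0.02206·(26.2/0.0401)·(789·1.648²/2) = 0.02206·653.4·1071 = 1.543e+04 Pa.
ΔP = 1.543e+04 Pa = 0.154 bar.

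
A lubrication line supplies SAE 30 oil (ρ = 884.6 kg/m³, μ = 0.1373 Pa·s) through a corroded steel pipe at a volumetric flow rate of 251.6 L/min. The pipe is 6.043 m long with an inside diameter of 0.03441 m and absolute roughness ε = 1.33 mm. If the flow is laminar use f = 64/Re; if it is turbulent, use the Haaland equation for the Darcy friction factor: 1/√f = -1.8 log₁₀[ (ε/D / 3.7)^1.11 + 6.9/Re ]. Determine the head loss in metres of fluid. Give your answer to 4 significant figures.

h_f ≈ 11.65 m

Q = 251.6 L/min = 251.6/60000 = 0.004193 m³/s.
Cross-sectional area A = πD²/4 = π(0.03441)²/4 = 0.0009299 m²; mean velocity V = Q/A = 0.004193/0.0009299 = 4.509 m/s.
Reynolds number Re = ρVD/μ = 884.6 · 4.509 · 0.03441 / 0.137 = 999.7.
Re < 2300 → laminar flow, so f = 64/Re = 64/999.7 = 0.06402 (the turbulent correlation is not needed).
Darcy-Weisbach: ΔP = f(L/D)(ρV²/2) = 0.06402·(6.043/0.03441)·(884.6·4.509²/2) = 0.06402·175.6·8993 = 1.011e+05 Pa.
Head loss h_f = ΔP/(ρg) = 1.011e+05/(884.6·9.81) = 11.65 m.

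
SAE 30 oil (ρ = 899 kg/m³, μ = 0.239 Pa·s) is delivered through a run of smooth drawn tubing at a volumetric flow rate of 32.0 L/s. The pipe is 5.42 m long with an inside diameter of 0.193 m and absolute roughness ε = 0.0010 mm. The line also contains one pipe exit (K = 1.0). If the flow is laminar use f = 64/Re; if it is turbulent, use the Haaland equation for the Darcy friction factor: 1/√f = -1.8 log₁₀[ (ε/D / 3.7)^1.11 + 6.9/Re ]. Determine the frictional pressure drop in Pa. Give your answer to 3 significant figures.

Q = 32.0 L/s = 32.0/1000 = 0.032 m³/s.
Cross-sectional area A = πD²/4 = π(0.193)²/4 = 0.02926 m²; mean velocity V = Q/A = 0.032/0.02926 = 1.094 m/s.
Reynolds number Re = ρVD/μ = 899 · 1.094 · 0.193 / 0.239 = 794.1.
Re < 2300 → laminar flow, so f = 64/Re = 64/794.1 = 0.0806 (the turbulent correlation is not needed).
Total minor-loss coefficient ΣK = 1·1 = 1.
ΔP = [f·L/D + ΣK]·(ρV²/2) = [0.0806·5.42/0.193 + 1]·(899·1.094²/2) = [2.263 + 1]·537.8 = 1755 Pa.

ΔP ≈ 1760 Pa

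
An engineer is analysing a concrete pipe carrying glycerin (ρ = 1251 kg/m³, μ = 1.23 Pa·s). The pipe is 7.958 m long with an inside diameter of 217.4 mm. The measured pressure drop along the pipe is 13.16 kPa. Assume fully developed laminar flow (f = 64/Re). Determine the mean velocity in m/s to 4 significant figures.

For laminar flow, f = 64/Re with Re = ρVD/μ, so Darcy-Weisbach reduces to ΔP = 32μLV/D². Solving for V: V = ΔP·D²/(32μL) = 1.316e+04·(0.2174)²/(32·1.23·7.958) = 1.986 m/s.
Check: Re = ρVD/μ = 1251·1.986·0.2174/1.23 = 439.1 < 2300, so the laminar assumption holds.

V ≈ 1.986 m/s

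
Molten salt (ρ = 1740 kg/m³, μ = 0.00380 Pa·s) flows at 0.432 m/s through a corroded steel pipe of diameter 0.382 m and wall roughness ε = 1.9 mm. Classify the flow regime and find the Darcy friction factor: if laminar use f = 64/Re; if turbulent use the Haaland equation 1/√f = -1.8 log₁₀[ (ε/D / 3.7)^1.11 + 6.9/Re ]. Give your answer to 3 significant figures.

Re = ρVD/μ = 1740·0.432·0.382/0.0038 = 7.556e+04.
Re > 4000 → turbulent. ε/D = 0.0019/0.382 = 0.00497; Haaland: 1/√f = -1.8 log₁₀[0.00065 + 9.13e-05] = 5.634, so f = 0.0315.

f ≈ 0.0315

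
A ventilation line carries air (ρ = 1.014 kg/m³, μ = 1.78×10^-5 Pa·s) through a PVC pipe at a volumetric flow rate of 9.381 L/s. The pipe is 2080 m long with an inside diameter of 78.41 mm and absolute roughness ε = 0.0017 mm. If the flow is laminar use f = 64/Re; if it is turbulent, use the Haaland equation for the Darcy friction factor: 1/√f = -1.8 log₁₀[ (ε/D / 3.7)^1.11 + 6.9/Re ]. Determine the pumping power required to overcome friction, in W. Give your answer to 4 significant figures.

P ≈ 15.31 W

Q = 9.381 L/s = 9.381/1000 = 0.009381 m³/s.
Cross-sectional area A = πD²/4 = π(0.07841)²/4 = 0.004829 m²; mean velocity V = Q/A = 0.009381/0.004829 = 1.943 m/s.
Reynolds number Re = ρVD/μ = 1.014 · 1.943 · 0.07841 / 1.78e-05 = 8678.
Re > 4000 → turbulent. Relative roughness ε/D = 1.7e-06/0.07841 = 2.17e-05. Haaland: 1/√f = -1.8 log₁₀[(2.17e-05/3.7)^1.11 + 6.9/8678] = -1.8 log₁₀[1.56e-06 + 0.000795] = 5.578, so f = 0.03214.
Darcy-Weisbach: ΔP = f(L/D)(ρV²/2) = 0.03214·(2080/0.07841)·(1.014·1.943²/2) = 0.03214·2.653e+04·1.914 = 1632 Pa.
Pumping power P = QΔP = 0.009381·1632 = 15.306 W = 15.31 W.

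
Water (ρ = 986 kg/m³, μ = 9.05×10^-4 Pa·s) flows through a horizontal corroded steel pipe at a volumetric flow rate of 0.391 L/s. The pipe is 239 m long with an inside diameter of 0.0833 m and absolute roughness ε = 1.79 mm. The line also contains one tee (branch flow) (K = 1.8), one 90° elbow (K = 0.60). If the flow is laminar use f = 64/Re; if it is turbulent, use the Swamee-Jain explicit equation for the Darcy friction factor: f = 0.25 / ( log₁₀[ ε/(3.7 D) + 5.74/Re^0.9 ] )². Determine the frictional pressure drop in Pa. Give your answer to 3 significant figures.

ΔP ≈ 419 Pa

Q = 0.391 L/s = 0.391/1000 = 0.000391 m³/s.
Cross-sectional area A = πD²/4 = π(0.0833)²/4 = 0.00545 m²; mean velocity V = Q/A = 0.000391/0.00545 = 0.07175 m/s.
Reynolds number Re = ρVD/μ = 986 · 0.07175 · 0.0833 / 0.000905 = 6511.
Re > 4000 → turbulent. Relative roughness ε/D = 0.00179/0.0833 = 0.0215. Swamee-Jain: f = 0.25/(log₁₀[0.0215/3.7 + 5.74/6511^0.9])² = 0.25/(log₁₀[0.00581 + 0.00212])² = 0.25/(-2.101)² = 0.05665.
Total minor-loss coefficient ΣK = 1·1.8 + 1·0.6 = 2.4.
ΔP = [f·L/D + ΣK]·(ρV²/2) = [0.05665·239/0.0833 + 2.4]·(986·0.07175²/2) = [162.5 + 2.4]·2.538 = 418.5 Pa.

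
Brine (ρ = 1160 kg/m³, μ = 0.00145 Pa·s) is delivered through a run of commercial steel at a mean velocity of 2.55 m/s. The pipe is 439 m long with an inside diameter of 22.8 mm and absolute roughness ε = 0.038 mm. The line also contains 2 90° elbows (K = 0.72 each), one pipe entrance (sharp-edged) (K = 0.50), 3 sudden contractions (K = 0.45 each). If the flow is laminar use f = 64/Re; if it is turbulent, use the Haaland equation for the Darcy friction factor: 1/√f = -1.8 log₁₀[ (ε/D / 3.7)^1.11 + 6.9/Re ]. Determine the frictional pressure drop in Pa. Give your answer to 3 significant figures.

ΔP ≈ 1.88×10^6 Pa

Reynolds number Re = ρVD/μ = 1160 · 2.55 · 0.0228 / 0.00145 = 4.651e+04.
Re > 4000 → turbulent. Relative roughness ε/D = 3.8e-05/0.0228 = 0.00167. Haaland: 1/√f = -1.8 log₁₀[(0.00167/3.7)^1.11 + 6.9/4.651e+04] = -1.8 log₁₀[0.000193 + 0.000148] = 6.24, so f = 0.02568.
Total minor-loss coefficient ΣK = 2·0.72 + 1·0.5 + 3·0.45 = 3.29.
ΔP = [f·L/D + ΣK]·(ρV²/2) = [0.02568·439/0.0228 + 3.29]·(1160·2.55²/2) = [494.5 + 3.29]·3771 = 1.877e+06 Pa.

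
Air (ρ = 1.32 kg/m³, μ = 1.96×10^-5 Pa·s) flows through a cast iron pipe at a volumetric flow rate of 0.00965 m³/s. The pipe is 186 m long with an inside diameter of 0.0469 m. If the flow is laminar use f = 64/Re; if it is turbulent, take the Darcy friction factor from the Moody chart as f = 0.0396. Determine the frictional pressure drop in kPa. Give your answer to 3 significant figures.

Cross-sectional area A = πD²/4 = π(0.0469)²/4 = 0.001728 m²; mean velocity V = Q/A = 0.00965/0.001728 = 5.586 m/s.
Reynolds number Re = ρVD/μ = 1.32 · 5.586 · 0.0469 / 1.96e-05 = 1.764e+04.
Re > 4000 → turbulent; use the Moody-chart value f = 0.0396.
Darcy-Weisbach: ΔP = f(L/D)(ρV²/2) = 0.0396·(186/0.0469)·(1.32·5.586²/2) = 0.0396·3966·20.59 = 3234 Pa.
ΔP = 3234 Pa = 3.23 kPa.

ΔP ≈ 3.23 kPa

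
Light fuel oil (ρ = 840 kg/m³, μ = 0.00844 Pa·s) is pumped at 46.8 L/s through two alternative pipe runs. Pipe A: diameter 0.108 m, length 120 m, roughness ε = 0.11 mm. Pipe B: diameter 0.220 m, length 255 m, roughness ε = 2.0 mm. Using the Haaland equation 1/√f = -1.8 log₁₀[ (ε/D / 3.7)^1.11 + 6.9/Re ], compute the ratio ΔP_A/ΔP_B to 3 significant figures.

ΔP_A/ΔP_B ≈ 9.97

Pipe A: V = Q/A = 0.0468/0.009161 = 5.109 m/s; Re = 5.491e+04; ε/D = 0.00102; Haaland → f = 0.02349; ΔP_A = f(L/D)(ρV²/2) = 2.861e+05 Pa.
Pipe B: V = Q/A = 0.0468/0.03801 = 1.231 m/s; Re = 2.696e+04; ε/D = 0.00909; Haaland → f = 0.0389; ΔP_B = f(L/D)(ρV²/2) = 2.87e+04 Pa.
ΔP_A/ΔP_B = 2.861e+05/2.87e+04 = 9.97.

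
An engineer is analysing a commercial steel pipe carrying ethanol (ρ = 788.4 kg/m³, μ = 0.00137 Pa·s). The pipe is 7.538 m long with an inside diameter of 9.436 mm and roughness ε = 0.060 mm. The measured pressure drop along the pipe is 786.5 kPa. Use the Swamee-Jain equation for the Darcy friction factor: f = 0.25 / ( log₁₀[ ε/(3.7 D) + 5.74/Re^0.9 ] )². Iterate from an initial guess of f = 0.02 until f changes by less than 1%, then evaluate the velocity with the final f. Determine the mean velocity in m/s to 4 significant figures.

V ≈ 8.475 m/s

Rearranging Darcy-Weisbach: V = √(2·ΔP·D/(f·L·ρ)). With ε/D = 6e-05/0.009436 = 0.00636, iterate starting from f = 0.02:
  f = 0.02 → V = √(2·7.865e+05·0.009436/(0.02·7.538·788.4)) = 11.17 m/s; Re = ρVD/μ = 6.068e+04; f → 0.03434
  f = 0.03434 → V = 8.529 m/s; Re = 4.631e+04; f → 0.03476
  f = 0.03476 → V = 8.476 m/s; Re = 4.603e+04; f → 0.03478
Converged (Δf/f < 1%). With the final f = 0.03478: V = √(2·7.865e+05·0.009436/(0.03478·7.538·788.4)) = 8.475 m/s.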